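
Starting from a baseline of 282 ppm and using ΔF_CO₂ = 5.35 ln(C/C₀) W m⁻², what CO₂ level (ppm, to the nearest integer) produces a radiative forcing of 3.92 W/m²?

C ≈ 587 ppm

Set 5.35 ln(C/282) = 3.92, so ln(C/282) = 3.92/5.35 = 0.73271.
Then C/282 = e^0.73271 = 2.08071, giving C = 282 × 2.08071 = 586.76 ppm.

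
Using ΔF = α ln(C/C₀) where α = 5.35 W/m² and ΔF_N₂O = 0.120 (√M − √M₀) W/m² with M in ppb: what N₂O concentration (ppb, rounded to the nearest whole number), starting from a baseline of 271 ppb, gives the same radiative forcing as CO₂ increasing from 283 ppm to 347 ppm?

CO₂ forcing: 5.35 × ln(347/283) = 5.35 × 0.203878 = 1.09075 W/m².
Set 0.120(√M − √271) = 1.09075: √M = 1.09075/0.120 + √271 = 9.0896 + 16.4621 = 25.5517.
M = (25.5517)² = 652.89 ppb.

M ≈ 653 ppb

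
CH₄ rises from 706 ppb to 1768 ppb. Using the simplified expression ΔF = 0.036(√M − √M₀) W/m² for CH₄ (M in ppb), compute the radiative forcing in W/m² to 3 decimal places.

CH₄: 0.036 × (√1768 − √706) = 0.036 × (42.0476 − 26.5707) = 0.036 × 15.4769 = 0.5572 W/m².

ΔF = 0.557 W/m²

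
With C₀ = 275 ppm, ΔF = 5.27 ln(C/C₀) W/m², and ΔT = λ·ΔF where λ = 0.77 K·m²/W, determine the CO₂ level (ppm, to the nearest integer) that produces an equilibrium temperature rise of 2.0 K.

Required forcing: ΔF = ΔT/λ = 2.0/0.77 = 2.5974 W/m².
Then ln(C/275) = ΔF/5.27 = 2.5974/5.27 = 0.49287.
So C = 275 × e^0.49287 = 275 × 1.63701 = 450.18 ppm.

C ≈ 450 ppm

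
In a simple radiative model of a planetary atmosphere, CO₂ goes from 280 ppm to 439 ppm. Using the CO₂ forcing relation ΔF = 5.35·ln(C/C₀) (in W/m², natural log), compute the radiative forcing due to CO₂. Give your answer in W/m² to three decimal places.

CO₂: 5.35 × ln(439/280) = 5.35 × ln(1.56786) = 5.35 × 0.44971 = 2.4059 W/m².

ΔF = 2.406 W/m²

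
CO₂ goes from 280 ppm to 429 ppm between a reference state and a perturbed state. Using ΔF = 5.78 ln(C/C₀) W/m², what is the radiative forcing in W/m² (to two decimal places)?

ΔF = 2.47 W/m²

CO₂: 5.78 × ln(429/280) = 5.78 × ln(1.53214) = 5.78 × 0.42667 = 2.4662 W/m².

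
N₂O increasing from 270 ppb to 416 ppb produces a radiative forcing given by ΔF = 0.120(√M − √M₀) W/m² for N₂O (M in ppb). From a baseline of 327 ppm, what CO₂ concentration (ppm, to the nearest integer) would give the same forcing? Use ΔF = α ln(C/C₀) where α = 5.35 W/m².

C ≈ 357 ppm

N₂O forcing: 0.120 × (√416 − √270) = 0.120 × (20.3961 − 16.4317) = 0.120 × 3.9644 = 0.47573 W/m².
Set 5.35 ln(C/327) = 0.47573: ln(C/327) = 0.47573/5.35 = 0.08892, so C = 327 × e^0.08892 = 327 × 1.09299 = 357.41 ppm.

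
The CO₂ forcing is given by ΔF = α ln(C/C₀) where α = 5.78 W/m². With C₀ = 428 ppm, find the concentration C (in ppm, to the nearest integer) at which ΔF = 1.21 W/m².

Set 5.78 ln(C/428) = 1.21, so ln(C/428) = 1.21/5.78 = 0.20934.
Then C/428 = e^0.20934 = 1.23286, giving C = 428 × 1.23286 = 527.66 ppm.

C ≈ 528 ppm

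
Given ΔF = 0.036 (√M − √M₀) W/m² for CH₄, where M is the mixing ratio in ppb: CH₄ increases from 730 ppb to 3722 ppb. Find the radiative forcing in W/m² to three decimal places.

CH₄: 0.036 × (√3722 − √730) = 0.036 × (61.0082 − 27.0185) = 0.036 × 33.9897 = 1.2236 W/m².

ΔF = 1.224 W/m²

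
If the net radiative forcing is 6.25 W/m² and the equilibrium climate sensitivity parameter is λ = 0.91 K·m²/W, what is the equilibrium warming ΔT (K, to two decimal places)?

ΔT = λ ΔF = 0.91 × 6.25 = 5.6875 K.

ΔT = 5.69 K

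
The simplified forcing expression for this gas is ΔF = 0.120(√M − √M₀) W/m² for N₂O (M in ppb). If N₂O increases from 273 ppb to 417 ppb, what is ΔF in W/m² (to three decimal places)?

ΔF = 0.468 W/m²

N₂O: 0.120 × (√417 − √273) = 0.120 × (20.4206 − 16.5227) = 0.120 × 3.8979 = 0.4677 W/m².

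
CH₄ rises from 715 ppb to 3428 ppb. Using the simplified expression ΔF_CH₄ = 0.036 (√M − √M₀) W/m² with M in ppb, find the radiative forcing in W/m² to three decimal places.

ΔF = 1.145 W/m²

CH₄: 0.036 × (√3428 − √715) = 0.036 × (58.5491 − 26.7395) = 0.036 × 31.8096 = 1.1451 W/m².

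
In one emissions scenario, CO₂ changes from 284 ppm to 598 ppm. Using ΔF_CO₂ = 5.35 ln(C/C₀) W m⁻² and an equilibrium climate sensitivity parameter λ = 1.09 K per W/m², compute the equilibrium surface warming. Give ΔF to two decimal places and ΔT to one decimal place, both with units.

ΔF = 3.98 W/m²; ΔT = 4.3 K

CO₂: 5.35 × ln(598/284) = 5.35 × ln(2.10563) = 5.35 × 0.74461 = 3.9837 W/m².
ΔT = λ ΔF = 1.09 × 3.98 = 4.3382 K.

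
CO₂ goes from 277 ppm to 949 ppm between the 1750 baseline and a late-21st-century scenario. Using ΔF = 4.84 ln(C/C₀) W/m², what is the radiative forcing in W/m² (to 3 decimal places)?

CO₂ absorption bands are partially saturated, so forcing scales with the logarithm of the concentration ratio.
CO₂: 4.84 × ln(949/277) = 4.84 × ln(3.42599) = 4.84 × 1.23139 = 5.9599 W/m².

ΔF = 5.960 W/m²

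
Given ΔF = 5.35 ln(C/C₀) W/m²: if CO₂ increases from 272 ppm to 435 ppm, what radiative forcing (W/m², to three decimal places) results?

ΔF = 2.512 W/m²

CO₂: 5.35 × ln(435/272) = 5.35 × ln(1.59926) = 5.35 × 0.46954 = 2.5120 W/m².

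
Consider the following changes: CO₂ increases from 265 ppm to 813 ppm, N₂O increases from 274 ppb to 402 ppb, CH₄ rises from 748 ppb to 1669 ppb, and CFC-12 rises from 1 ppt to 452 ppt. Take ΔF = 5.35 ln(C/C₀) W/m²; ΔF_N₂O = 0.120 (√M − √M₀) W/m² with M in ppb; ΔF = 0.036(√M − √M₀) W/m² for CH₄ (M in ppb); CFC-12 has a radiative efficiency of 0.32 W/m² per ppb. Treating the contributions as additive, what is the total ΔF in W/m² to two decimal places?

ΔF = 7.05 W/m²

CO₂: 5.35 × ln(813/265) = 5.35 × ln(3.06792) = 5.35 × 1.12100 = 5.9974 W/m².
N₂O: 0.120 × (√402 − √274) = 0.120 × (20.0499 − 16.5529) = 0.120 × 3.4970 = 0.4196 W/m².
CH₄: 0.036 × (√1669 − √748) = 0.036 × (40.8534 − 27.3496) = 0.036 × 13.5038 = 0.4861 W/m².
CFC-12: Δ = 452 − 1 = 451 ppt = 0.451 ppb; ΔF = 0.32 × 0.451 = 0.1443 W/m².
Total ΔF = 5.9974 + 0.4196 + 0.4861 + 0.1443 = 7.0474 W/m².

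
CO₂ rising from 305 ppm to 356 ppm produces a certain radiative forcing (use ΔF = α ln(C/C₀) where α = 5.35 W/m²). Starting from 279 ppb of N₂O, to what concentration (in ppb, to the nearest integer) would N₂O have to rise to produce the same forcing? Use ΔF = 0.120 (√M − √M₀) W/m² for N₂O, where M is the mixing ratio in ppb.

CO₂ forcing: 5.35 × ln(356/305) = 5.35 × 0.154619 = 0.82721 W/m².
Set 0.120(√M − √279) = 0.82721: √M = 0.82721/0.120 + √279 = 6.8934 + 16.7033 = 23.5967.
M = (23.5967)² = 556.80 ppb.

M ≈ 557 ppb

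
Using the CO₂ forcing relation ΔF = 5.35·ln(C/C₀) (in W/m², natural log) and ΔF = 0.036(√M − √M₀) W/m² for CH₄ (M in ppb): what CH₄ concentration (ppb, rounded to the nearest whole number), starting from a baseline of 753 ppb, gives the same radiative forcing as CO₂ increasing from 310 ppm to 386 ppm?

M ≈ 3603 ppb

CO₂ forcing: 5.35 × ln(386/310) = 5.35 × 0.219265 = 1.17307 W/m².
Set 0.036(√M − √753) = 1.17307: √M = 1.17307/0.036 + √753 = 32.5853 + 27.4408 = 60.0261.
M = (60.0261)² = 3603.13 ppb.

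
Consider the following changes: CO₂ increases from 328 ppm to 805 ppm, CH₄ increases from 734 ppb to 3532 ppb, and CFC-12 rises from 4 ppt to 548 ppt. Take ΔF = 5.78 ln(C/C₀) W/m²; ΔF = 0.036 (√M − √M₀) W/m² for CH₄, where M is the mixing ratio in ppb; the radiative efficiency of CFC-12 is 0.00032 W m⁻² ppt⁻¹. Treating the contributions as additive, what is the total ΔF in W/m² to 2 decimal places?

CO₂: 5.78 × ln(805/328) = 5.78 × ln(2.45427) = 5.78 × 0.89783 = 5.1895 W/m².
CH₄: 0.036 × (√3532 − √734) = 0.036 × (59.4306 − 27.0924) = 0.036 × 32.3382 = 1.1642 W/m².
CFC-12: ΔF = 0.00032 × (548 − 4) = 0.00032 × 544 = 0.1741 W/m².
Total ΔF = 5.1895 + 1.1642 + 0.1741 = 6.5278 W/m².

ΔF = 6.53 W/m²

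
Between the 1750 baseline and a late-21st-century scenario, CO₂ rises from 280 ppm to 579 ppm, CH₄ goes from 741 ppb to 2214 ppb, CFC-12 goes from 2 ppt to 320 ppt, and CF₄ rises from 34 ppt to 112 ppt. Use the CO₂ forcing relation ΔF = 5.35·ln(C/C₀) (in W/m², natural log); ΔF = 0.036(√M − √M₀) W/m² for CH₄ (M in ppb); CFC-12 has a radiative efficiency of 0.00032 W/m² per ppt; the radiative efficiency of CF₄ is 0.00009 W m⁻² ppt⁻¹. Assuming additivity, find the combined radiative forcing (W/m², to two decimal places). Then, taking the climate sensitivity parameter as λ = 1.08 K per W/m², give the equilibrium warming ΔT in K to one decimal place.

CO₂: 5.35 × ln(579/280) = 5.35 × ln(2.06786) = 5.35 × 0.72651 = 3.8868 W/m².
CH₄: 0.036 × (√2214 − √741) = 0.036 × (47.0532 − 27.2213) = 0.036 × 19.8319 = 0.7139 W/m².
CFC-12: ΔF = 0.00032 × (320 − 2) = 0.00032 × 318 = 0.1018 W/m².
CF₄: ΔF = 0.00009 × (112 − 34) = 0.00009 × 78 = 0.0070 W/m².
Total ΔF = 3.8868 + 0.7139 + 0.1018 + 0.0070 = 4.7095 W/m².
ΔT = λ ΔF = 1.08 × 4.71 = 5.0868 K.

ΔF = 4.71 W/m²; ΔT = 5.1 K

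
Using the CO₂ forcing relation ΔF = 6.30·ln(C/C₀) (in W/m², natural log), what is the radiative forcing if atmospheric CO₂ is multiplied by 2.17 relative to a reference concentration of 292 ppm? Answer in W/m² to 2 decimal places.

ΔF = 4.88 W/m²

ΔF = 6.30 × ln(2.17) = 6.30 × 0.77473 = 4.8808 W/m².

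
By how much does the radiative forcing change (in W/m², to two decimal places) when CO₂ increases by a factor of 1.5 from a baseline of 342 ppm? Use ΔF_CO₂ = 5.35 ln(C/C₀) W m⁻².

ΔF = 2.17 W/m²

ΔF = 5.35 × ln(1.5) = 5.35 × 0.40547 = 2.1693 W/m².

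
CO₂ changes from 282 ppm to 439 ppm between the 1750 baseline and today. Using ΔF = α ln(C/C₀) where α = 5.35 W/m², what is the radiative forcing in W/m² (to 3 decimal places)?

ΔF = 2.368 W/m²

CO₂: 5.35 × ln(439/282) = 5.35 × ln(1.55674) = 5.35 × 0.44259 = 2.3679 W/m².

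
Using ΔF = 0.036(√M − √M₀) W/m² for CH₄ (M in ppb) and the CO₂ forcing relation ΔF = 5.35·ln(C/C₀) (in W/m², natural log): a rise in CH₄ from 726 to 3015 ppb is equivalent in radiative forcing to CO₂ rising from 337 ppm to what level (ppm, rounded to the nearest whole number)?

C ≈ 407 ppm

CH₄ forcing: 0.036 × (√3015 − √726) = 0.036 × (54.9090 − 26.9444) = 0.036 × 27.9646 = 1.00673 W/m².
Set 5.35 ln(C/337) = 1.00673: ln(C/337) = 1.00673/5.35 = 0.18817, so C = 337 × e^0.18817 = 337 × 1.20704 = 406.77 ppm.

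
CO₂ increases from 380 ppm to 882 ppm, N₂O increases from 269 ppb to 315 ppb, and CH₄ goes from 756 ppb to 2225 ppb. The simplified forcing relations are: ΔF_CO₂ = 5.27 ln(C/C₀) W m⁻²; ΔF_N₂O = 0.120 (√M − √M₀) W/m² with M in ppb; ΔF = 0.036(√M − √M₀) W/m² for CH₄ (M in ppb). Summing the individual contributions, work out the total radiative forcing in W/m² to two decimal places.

CO₂: 5.27 × ln(882/380) = 5.27 × ln(2.32105) = 5.27 × 0.84202 = 4.4374 W/m².
N₂O: 0.120 × (√315 − √269) = 0.120 × (17.7482 − 16.4012) = 0.120 × 1.3470 = 0.1616 W/m².
CH₄: 0.036 × (√2225 − √756) = 0.036 × (47.1699 − 27.4955) = 0.036 × 19.6744 = 0.7083 W/m².
Total ΔF = 4.4374 + 0.1616 + 0.7083 = 5.3073 W/m².

ΔF = 5.31 W/m²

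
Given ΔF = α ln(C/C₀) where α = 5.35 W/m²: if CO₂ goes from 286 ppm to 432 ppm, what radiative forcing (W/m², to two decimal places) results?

ΔF = 2.21 W/m²

CO₂: 5.35 × ln(432/286) = 5.35 × ln(1.51049) = 5.35 × 0.41243 = 2.2065 W/m².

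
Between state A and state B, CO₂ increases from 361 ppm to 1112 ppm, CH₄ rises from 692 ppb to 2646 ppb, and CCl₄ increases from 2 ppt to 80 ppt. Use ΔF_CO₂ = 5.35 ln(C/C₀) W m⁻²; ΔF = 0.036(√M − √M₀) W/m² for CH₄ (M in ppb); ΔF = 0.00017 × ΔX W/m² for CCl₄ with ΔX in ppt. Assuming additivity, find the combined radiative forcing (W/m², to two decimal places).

ΔF = 6.94 W/m²

CO₂: 5.35 × ln(1112/361) = 5.35 × ln(3.08033) = 5.35 × 1.12504 = 6.0190 W/m².
CH₄: 0.036 × (√2646 − √692) = 0.036 × (51.4393 − 26.3059) = 0.036 × 25.1334 = 0.9048 W/m².
CCl₄: ΔF = 0.00017 × (80 − 2) = 0.00017 × 78 = 0.0133 W/m².
Total ΔF = 6.0190 + 0.9048 + 0.0133 = 6.9371 W/m².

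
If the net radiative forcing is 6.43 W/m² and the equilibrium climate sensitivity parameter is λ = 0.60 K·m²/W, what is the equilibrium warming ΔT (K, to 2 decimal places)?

ΔT = λ ΔF = 0.60 × 6.43 = 3.8580 K.

ΔT = 3.86 K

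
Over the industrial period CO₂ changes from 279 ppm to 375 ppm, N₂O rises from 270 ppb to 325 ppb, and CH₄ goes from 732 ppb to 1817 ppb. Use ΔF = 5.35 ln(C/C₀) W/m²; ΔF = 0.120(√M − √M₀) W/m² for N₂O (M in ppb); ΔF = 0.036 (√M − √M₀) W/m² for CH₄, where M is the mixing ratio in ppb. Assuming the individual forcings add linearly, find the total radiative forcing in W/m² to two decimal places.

CO₂: 5.35 × ln(375/279) = 5.35 × ln(1.34409) = 5.35 × 0.29572 = 1.5821 W/m².
N₂O: 0.120 × (√325 − √270) = 0.120 × (18.0278 − 16.4317) = 0.120 × 1.5961 = 0.1915 W/m².
CH₄: 0.036 × (√1817 − √732) = 0.036 × (42.6263 − 27.0555) = 0.036 × 15.5708 = 0.5605 W/m².
Total ΔF = 1.5821 + 0.1915 + 0.5605 = 2.3341 W/m².

ΔF = 2.33 W/m²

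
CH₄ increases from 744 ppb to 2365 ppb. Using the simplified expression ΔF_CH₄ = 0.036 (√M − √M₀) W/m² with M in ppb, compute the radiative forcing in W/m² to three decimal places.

ΔF = 0.769 W/m²

CH₄: 0.036 × (√2365 − √744) = 0.036 × (48.6313 − 27.2764) = 0.036 × 21.3549 = 0.7688 W/m².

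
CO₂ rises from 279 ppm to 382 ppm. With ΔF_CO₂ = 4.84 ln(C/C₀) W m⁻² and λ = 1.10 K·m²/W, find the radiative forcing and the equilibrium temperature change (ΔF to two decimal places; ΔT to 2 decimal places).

ΔF = 1.52 W/m²; ΔT = 1.67 K

CO₂: 4.84 × ln(382/279) = 4.84 × ln(1.36918) = 4.84 × 0.31421 = 1.5208 W/m².
ΔT = λ ΔF = 1.10 × 1.52 = 1.6720 K.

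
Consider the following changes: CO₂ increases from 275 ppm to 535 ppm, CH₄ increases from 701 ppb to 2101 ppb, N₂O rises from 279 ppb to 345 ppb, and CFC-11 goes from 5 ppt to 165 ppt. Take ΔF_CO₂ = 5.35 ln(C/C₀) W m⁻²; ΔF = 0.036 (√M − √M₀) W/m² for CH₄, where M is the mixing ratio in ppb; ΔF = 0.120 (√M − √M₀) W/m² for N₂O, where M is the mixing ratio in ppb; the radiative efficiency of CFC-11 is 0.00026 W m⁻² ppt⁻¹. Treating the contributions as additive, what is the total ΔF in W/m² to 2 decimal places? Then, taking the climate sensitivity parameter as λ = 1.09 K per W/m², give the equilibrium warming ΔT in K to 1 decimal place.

CO₂: 5.35 × ln(535/275) = 5.35 × ln(1.94545) = 5.35 × 0.66549 = 3.5604 W/m².
CH₄: 0.036 × (√2101 − √701) = 0.036 × (45.8367 − 26.4764) = 0.036 × 19.3603 = 0.6970 W/m².
N₂O: 0.120 × (√345 − √279) = 0.120 × (18.5742 − 16.7033) = 0.120 × 1.8709 = 0.2245 W/m².
CFC-11: ΔF = 0.00026 × (165 − 5) = 0.00026 × 160 = 0.0416 W/m².
Total ΔF = 3.5604 + 0.6970 + 0.2245 + 0.0416 = 4.5235 W/m².
ΔT = λ ΔF = 1.09 × 4.52 = 4.9268 K.

ΔF = 4.52 W/m²; ΔT = 4.9 K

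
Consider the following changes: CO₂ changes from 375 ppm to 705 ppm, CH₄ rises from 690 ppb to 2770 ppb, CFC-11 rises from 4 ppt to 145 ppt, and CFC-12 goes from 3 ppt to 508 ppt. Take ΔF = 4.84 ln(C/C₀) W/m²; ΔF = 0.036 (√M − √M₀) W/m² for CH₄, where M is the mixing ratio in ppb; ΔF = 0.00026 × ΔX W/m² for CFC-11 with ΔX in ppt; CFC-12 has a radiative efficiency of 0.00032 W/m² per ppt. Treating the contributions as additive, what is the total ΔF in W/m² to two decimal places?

CO₂: 4.84 × ln(705/375) = 4.84 × ln(1.88000) = 4.84 × 0.63127 = 3.0553 W/m².
CH₄: 0.036 × (√2770 − √690) = 0.036 × (52.6308 − 26.2679) = 0.036 × 26.3629 = 0.9491 W/m².
CFC-11: ΔF = 0.00026 × (145 − 4) = 0.00026 × 141 = 0.0367 W/m².
CFC-12: ΔF = 0.00032 × (508 − 3) = 0.00032 × 505 = 0.1616 W/m².
Total ΔF = 3.0553 + 0.9491 + 0.0367 + 0.1616 = 4.2027 W/m².

ΔF = 4.20 W/m²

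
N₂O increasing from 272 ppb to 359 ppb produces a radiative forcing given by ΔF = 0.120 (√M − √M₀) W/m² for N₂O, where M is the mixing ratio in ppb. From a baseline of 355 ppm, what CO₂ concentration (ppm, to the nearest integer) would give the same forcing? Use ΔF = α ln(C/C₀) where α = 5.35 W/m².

C ≈ 375 ppm

N₂O forcing: 0.120 × (√359 − √272) = 0.120 × (18.9473 − 16.4924) = 0.120 × 2.4549 = 0.29459 W/m².
Set 5.35 ln(C/355) = 0.29459: ln(C/355) = 0.29459/5.35 = 0.05506, so C = 355 × e^0.05506 = 355 × 1.05660 = 375.09 ppm.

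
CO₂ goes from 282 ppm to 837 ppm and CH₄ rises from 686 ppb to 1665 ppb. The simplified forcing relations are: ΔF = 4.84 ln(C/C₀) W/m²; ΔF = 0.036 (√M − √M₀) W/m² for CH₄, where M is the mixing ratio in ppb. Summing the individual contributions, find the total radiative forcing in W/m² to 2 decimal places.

ΔF = 5.79 W/m²

CO₂: 4.84 × ln(837/282) = 4.84 × ln(2.96809) = 4.84 × 1.08792 = 5.2655 W/m².
CH₄: 0.036 × (√1665 − √686) = 0.036 × (40.8044 − 26.1916) = 0.036 × 14.6128 = 0.5261 W/m².
Total ΔF = 5.2655 + 0.5261 = 5.7916 W/m².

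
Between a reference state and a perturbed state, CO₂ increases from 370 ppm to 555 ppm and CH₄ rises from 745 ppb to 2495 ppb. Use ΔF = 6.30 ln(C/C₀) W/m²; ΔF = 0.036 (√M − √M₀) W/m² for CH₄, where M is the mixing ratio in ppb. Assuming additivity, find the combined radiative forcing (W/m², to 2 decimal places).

ΔF = 3.37 W/m²

CO₂: 6.30 × ln(555/370) = 6.30 × ln(1.50000) = 6.30 × 0.40547 = 2.5545 W/m².
CH₄: 0.036 × (√2495 − √745) = 0.036 × (49.9500 − 27.2947) = 0.036 × 22.6553 = 0.8156 W/m².
Total ΔF = 2.5545 + 0.8156 = 3.3701 W/m².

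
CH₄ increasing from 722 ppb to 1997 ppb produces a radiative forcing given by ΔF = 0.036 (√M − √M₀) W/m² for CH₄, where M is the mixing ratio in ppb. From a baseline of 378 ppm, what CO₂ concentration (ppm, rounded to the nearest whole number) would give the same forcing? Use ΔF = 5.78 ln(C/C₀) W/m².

C ≈ 422 ppm

CH₄ forcing: 0.036 × (√1997 − √722) = 0.036 × (44.6878 − 26.8701) = 0.036 × 17.8177 = 0.64144 W/m².
Set 5.78 ln(C/378) = 0.64144: ln(C/378) = 0.64144/5.78 = 0.11098, so C = 378 × e^0.11098 = 378 × 1.11737 = 422.37 ppm.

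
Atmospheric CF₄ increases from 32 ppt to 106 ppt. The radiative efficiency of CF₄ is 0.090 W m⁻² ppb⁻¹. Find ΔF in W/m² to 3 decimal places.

ΔF = 0.007 W/m²

CF₄: Δ = 106 − 32 = 74 ppt = 0.074 ppb; ΔF = 0.090 × 0.074 = 0.0067 W/m².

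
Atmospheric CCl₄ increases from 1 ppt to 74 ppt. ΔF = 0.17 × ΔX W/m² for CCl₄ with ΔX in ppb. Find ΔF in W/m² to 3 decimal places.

ΔF = 0.012 W/m²

CCl₄: Δ = 74 − 1 = 73 ppt = 0.073 ppb; ΔF = 0.17 × 0.073 = 0.0124 W/m².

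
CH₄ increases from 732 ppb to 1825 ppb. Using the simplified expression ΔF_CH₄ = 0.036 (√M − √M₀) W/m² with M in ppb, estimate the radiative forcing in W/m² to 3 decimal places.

ΔF = 0.564 W/m²

CH₄: 0.036 × (√1825 − √732) = 0.036 × (42.7200 − 27.0555) = 0.036 × 15.6645 = 0.5639 W/m².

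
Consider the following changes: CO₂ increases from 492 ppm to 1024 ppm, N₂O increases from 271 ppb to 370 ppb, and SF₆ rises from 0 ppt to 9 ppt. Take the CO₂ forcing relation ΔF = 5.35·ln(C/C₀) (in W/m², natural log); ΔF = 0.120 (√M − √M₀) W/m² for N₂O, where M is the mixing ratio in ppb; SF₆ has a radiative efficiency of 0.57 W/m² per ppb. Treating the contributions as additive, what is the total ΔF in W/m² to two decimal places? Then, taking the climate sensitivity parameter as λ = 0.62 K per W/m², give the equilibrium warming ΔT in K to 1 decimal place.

ΔF = 4.26 W/m²; ΔT = 2.6 K

CO₂: 5.35 × ln(1024/492) = 5.35 × ln(2.08130) = 5.35 × 0.73299 = 3.9215 W/m².
N₂O: 0.120 × (√370 − √271) = 0.120 × (19.2354 − 16.4621) = 0.120 × 2.7733 = 0.3328 W/m².
SF₆: Δ = 9 − 0 = 9 ppt = 0.009 ppb; ΔF = 0.57 × 0.009 = 0.0051 W/m².
Total ΔF = 3.9215 + 0.3328 + 0.0051 = 4.2594 W/m².
ΔT = λ ΔF = 0.62 × 4.26 = 2.6412 K.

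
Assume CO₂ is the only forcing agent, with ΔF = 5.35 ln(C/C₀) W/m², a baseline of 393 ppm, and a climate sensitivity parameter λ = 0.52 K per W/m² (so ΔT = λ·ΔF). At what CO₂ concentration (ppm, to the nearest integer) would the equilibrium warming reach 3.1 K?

Required forcing: ΔF = ΔT/λ = 3.1/0.52 = 5.9615 W/m².
Then ln(C/393) = ΔF/5.35 = 5.9615/5.35 = 1.11430.
So C = 393 × e^1.11430 = 393 × 3.04743 = 1197.64 ppm.

C ≈ 1198 ppm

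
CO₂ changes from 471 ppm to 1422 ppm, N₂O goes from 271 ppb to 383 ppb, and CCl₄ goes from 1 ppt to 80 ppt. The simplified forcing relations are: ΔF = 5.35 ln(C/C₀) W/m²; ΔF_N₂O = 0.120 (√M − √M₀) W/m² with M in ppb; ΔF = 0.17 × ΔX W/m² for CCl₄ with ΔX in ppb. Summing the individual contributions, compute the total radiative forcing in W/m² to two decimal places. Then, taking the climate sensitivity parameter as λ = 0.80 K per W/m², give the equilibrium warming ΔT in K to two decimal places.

CO₂: 5.35 × ln(1422/471) = 5.35 × ln(3.01911) = 5.35 × 1.10496 = 5.9115 W/m².
N₂O: 0.120 × (√383 − √271) = 0.120 × (19.5704 − 16.4621) = 0.120 × 3.1083 = 0.3730 W/m².
CCl₄: Δ = 80 − 1 = 79 ppt = 0.079 ppb; ΔF = 0.17 × 0.079 = 0.0134 W/m².
Total ΔF = 5.9115 + 0.3730 + 0.0134 = 6.2979 W/m².
ΔT = λ ΔF = 0.80 × 6.30 = 5.0400 K.

ΔF = 6.30 W/m²; ΔT = 5.04 K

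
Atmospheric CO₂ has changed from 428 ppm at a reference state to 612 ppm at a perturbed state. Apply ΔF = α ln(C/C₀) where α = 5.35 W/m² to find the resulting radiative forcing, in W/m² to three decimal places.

ΔF = 1.913 W/m²

CO₂: 5.35 × ln(612/428) = 5.35 × ln(1.42991) = 5.35 × 0.35761 = 1.9132 W/m².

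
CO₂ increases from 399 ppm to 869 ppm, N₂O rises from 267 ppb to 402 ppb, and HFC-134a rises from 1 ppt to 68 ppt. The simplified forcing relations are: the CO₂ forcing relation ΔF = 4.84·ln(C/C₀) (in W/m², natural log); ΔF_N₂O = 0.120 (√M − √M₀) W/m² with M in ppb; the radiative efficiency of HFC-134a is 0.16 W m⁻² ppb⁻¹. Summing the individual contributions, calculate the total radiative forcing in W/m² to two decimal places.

CO₂: 4.84 × ln(869/399) = 4.84 × ln(2.17794) = 4.84 × 0.77838 = 3.7674 W/m².
N₂O: 0.120 × (√402 − √267) = 0.120 × (20.0499 − 16.3401) = 0.120 × 3.7098 = 0.4452 W/m².
HFC-134a: Δ = 68 − 1 = 67 ppt = 0.067 ppb; ΔF = 0.16 × 0.067 = 0.0107 W/m².
Total ΔF = 3.7674 + 0.4452 + 0.0107 = 4.2233 W/m².

ΔF = 4.22 W/m²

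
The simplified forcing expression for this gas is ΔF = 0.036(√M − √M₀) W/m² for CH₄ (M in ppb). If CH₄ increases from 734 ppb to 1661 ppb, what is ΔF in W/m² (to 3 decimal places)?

CH₄: 0.036 × (√1661 − √734) = 0.036 × (40.7554 − 27.0924) = 0.036 × 13.6630 = 0.4919 W/m².

ΔF = 0.492 W/m²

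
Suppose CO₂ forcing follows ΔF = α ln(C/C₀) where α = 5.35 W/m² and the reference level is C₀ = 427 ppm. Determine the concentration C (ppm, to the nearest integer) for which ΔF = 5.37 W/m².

Set 5.35 ln(C/427) = 5.37, so ln(C/427) = 5.37/5.35 = 1.00374.
Then C/427 = e^1.00374 = 2.72847, giving C = 427 × 2.72847 = 1165.06 ppm.

C ≈ 1165 ppm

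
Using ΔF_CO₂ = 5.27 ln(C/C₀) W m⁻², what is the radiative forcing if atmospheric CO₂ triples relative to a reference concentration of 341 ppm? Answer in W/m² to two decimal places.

ΔF = 5.79 W/m²

ΔF = 5.27 × ln(3) = 5.27 × 1.09861 = 5.7897 W/m².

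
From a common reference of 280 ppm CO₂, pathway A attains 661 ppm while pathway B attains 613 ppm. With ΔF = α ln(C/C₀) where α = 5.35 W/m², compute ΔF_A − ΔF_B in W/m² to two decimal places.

ΔF_A − ΔF_B = 0.40 W/m²

ΔF_A = 5.35 ln(661/280) = 5.35 × 0.85896 = 4.5954 W/m².
ΔF_B = 5.35 ln(613/280) = 5.35 × 0.78358 = 4.1922 W/m².
Difference: 4.5954 − 4.1922 = 0.4032 W/m².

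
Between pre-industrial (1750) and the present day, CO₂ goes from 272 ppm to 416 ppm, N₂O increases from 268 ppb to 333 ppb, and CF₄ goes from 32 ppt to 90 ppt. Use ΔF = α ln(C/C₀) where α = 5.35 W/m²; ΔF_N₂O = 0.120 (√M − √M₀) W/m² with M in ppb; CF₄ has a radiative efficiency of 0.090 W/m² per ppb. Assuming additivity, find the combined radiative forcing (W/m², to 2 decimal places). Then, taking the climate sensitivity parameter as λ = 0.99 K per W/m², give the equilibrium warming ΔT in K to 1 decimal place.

CO₂: 5.35 × ln(416/272) = 5.35 × ln(1.52941) = 5.35 × 0.42488 = 2.2731 W/m².
N₂O: 0.120 × (√333 − √268) = 0.120 × (18.2483 − 16.3707) = 0.120 × 1.8776 = 0.2253 W/m².
CF₄: Δ = 90 − 32 = 58 ppt = 0.058 ppb; ΔF = 0.090 × 0.058 = 0.0052 W/m².
Total ΔF = 2.2731 + 0.2253 + 0.0052 = 2.5036 W/m².
ΔT = λ ΔF = 0.99 × 2.50 = 2.4750 K.

ΔF = 2.50 W/m²; ΔT = 2.5 K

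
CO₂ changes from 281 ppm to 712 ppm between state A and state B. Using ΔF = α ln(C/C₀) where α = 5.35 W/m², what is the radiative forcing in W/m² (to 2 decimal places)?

CO₂ absorption bands are partially saturated, so forcing scales with the logarithm of the concentration ratio.
CO₂: 5.35 × ln(712/281) = 5.35 × ln(2.53381) = 5.35 × 0.92972 = 4.9740 W/m².

ΔF = 4.97 W/m²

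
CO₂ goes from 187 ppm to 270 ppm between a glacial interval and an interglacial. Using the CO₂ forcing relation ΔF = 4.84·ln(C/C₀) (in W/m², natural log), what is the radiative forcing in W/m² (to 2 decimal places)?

CO₂: 4.84 × ln(270/187) = 4.84 × ln(1.44385) = 4.84 × 0.36731 = 1.7778 W/m².

ΔF = 1.78 W/m²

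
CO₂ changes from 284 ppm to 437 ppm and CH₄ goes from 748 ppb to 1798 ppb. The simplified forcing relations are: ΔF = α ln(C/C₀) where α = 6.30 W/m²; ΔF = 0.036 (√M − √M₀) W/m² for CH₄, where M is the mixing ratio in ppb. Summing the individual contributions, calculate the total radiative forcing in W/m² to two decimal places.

CO₂: 6.30 × ln(437/284) = 6.30 × ln(1.53873) = 6.30 × 0.43096 = 2.7150 W/m².
CH₄: 0.036 × (√1798 − √748) = 0.036 × (42.4028 − 27.3496) = 0.036 × 15.0532 = 0.5419 W/m².
Total ΔF = 2.7150 + 0.5419 = 3.2569 W/m².

ΔF = 3.26 W/m²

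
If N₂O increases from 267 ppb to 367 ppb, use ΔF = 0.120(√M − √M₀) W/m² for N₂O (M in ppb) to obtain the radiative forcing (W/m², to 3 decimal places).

N₂O: 0.120 × (√367 − √267) = 0.120 × (19.1572 − 16.3401) = 0.120 × 2.8171 = 0.3381 W/m².

ΔF = 0.338 W/m²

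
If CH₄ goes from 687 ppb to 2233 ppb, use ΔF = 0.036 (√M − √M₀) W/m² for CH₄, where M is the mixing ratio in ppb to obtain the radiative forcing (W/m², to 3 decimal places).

ΔF = 0.758 W/m²

CH₄: 0.036 × (√2233 − √687) = 0.036 × (47.2546 − 26.2107) = 0.036 × 21.0439 = 0.7576 W/m².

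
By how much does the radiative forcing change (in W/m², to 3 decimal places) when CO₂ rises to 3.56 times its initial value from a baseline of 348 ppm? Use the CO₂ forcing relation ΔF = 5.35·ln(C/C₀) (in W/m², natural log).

Because the forcing depends only on the ratio C/C₀, the initial concentration does not enter.
ΔF = 5.35 × ln(3.56) = 5.35 × 1.26976 = 6.7932 W/m².

ΔF = 6.793 W/m²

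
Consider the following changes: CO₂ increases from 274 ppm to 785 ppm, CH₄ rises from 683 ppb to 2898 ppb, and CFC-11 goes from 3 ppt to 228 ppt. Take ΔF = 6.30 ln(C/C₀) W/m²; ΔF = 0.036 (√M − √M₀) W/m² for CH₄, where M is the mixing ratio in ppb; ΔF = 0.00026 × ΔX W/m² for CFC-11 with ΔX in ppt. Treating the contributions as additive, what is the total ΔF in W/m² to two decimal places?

ΔF = 7.69 W/m²

CO₂: 6.30 × ln(785/274) = 6.30 × ln(2.86496) = 6.30 × 1.05255 = 6.6311 W/m².
CH₄: 0.036 × (√2898 − √683) = 0.036 × (53.8331 − 26.1343) = 0.036 × 27.6988 = 0.9972 W/m².
CFC-11: ΔF = 0.00026 × (228 − 3) = 0.00026 × 225 = 0.0585 W/m².
Total ΔF = 6.6311 + 0.9972 + 0.0585 = 7.6868 W/m².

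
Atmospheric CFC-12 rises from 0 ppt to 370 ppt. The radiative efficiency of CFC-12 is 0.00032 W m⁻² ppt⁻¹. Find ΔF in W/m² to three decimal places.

CFC-12: ΔF = 0.00032 × (370 − 0) = 0.00032 × 370 = 0.1184 W/m².

ΔF = 0.118 W/m²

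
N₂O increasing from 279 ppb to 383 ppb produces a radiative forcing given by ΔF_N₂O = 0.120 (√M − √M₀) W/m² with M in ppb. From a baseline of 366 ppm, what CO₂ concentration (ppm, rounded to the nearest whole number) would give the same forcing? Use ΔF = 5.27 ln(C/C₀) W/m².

N₂O forcing: 0.120 × (√383 − √279) = 0.120 × (19.5704 − 16.7033) = 0.120 × 2.8671 = 0.34405 W/m².
Set 5.27 ln(C/366) = 0.34405: ln(C/366) = 0.34405/5.27 = 0.06528, so C = 366 × e^0.06528 = 366 × 1.06746 = 390.69 ppm.

C ≈ 391 ppm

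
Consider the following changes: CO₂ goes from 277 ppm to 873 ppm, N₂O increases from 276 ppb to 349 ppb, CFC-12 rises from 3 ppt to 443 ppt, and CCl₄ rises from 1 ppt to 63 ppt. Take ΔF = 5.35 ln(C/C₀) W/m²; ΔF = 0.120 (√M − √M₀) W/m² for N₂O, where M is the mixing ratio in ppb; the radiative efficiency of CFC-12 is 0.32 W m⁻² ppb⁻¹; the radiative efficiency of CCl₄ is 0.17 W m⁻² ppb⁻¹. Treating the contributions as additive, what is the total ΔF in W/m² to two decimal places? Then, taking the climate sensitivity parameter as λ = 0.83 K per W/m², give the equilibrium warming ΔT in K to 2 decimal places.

CO₂: 5.35 × ln(873/277) = 5.35 × ln(3.15162) = 5.35 × 1.14792 = 6.1414 W/m².
N₂O: 0.120 × (√349 − √276) = 0.120 × (18.6815 − 16.6132) = 0.120 × 2.0683 = 0.2482 W/m².
CFC-12: Δ = 443 − 3 = 440 ppt = 0.440 ppb; ΔF = 0.32 × 0.440 = 0.1408 W/m².
CCl₄: Δ = 63 − 1 = 62 ppt = 0.062 ppb; ΔF = 0.17 × 0.062 = 0.0105 W/m².
Total ΔF = 6.1414 + 0.2482 + 0.1408 + 0.0105 = 6.5409 W/m².
ΔT = λ ΔF = 0.83 × 6.54 = 5.4282 K.

ΔF = 6.54 W/m²; ΔT = 5.43 K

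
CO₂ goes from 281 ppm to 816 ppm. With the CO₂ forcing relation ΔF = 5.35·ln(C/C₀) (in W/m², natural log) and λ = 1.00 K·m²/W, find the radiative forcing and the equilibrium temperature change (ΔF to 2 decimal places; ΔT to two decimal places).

CO₂: 5.35 × ln(816/281) = 5.35 × ln(2.90391) = 5.35 × 1.06606 = 5.7034 W/m².
ΔT = λ ΔF = 1.00 × 5.70 = 5.7000 K.

ΔF = 5.70 W/m²; ΔT = 5.70 K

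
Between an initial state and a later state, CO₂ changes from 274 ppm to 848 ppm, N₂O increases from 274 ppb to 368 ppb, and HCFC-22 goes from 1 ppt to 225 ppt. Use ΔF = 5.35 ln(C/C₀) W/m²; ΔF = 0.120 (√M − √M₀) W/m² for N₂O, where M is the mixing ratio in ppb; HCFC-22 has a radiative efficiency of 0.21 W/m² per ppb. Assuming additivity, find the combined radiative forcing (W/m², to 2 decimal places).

ΔF = 6.41 W/m²

CO₂: 5.35 × ln(848/274) = 5.35 × ln(3.09489) = 5.35 × 1.12975 = 6.0442 W/m².
N₂O: 0.120 × (√368 − √274) = 0.120 × (19.1833 − 16.5529) = 0.120 × 2.6304 = 0.3156 W/m².
HCFC-22: Δ = 225 − 1 = 224 ppt = 0.224 ppb; ΔF = 0.21 × 0.224 = 0.0470 W/m².
Total ΔF = 6.0442 + 0.3156 + 0.0470 = 6.4068 W/m².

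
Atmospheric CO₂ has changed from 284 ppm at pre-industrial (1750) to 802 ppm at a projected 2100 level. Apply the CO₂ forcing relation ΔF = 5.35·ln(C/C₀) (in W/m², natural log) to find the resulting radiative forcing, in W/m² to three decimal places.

ΔF = 5.554 W/m²

CO₂: 5.35 × ln(802/284) = 5.35 × ln(2.82394) = 5.35 × 1.03813 = 5.5540 W/m².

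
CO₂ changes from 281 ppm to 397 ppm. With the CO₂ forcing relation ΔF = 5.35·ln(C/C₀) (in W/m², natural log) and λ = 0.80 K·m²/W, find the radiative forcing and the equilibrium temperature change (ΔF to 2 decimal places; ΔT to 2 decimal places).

ΔF = 1.85 W/m²; ΔT = 1.48 K

CO₂: 5.35 × ln(397/281) = 5.35 × ln(1.41281) = 5.35 × 0.34558 = 1.8489 W/m².
ΔT = λ ΔF = 0.80 × 1.85 = 1.4800 K.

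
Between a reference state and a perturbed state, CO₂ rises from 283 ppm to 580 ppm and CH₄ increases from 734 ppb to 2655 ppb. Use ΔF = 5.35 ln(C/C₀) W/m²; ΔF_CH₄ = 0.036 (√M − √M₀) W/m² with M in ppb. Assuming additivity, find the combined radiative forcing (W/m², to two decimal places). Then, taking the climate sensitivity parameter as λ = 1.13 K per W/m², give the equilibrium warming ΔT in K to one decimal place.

CO₂: 5.35 × ln(580/283) = 5.35 × ln(2.04947) = 5.35 × 0.71758 = 3.8391 W/m².
CH₄: 0.036 × (√2655 − √734) = 0.036 × (51.5267 − 27.0924) = 0.036 × 24.4343 = 0.8796 W/m².
Total ΔF = 3.8391 + 0.8796 = 4.7187 W/m².
ΔT = λ ΔF = 1.13 × 4.72 = 5.3336 K.

ΔF = 4.72 W/m²; ΔT = 5.3 K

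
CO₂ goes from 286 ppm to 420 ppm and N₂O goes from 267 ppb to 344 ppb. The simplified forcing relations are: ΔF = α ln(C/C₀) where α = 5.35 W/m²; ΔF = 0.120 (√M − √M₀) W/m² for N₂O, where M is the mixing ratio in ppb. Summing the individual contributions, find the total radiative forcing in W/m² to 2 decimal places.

ΔF = 2.32 W/m²

CO₂: 5.35 × ln(420/286) = 5.35 × ln(1.46853) = 5.35 × 0.38426 = 2.0558 W/m².
N₂O: 0.120 × (√344 − √267) = 0.120 × (18.5472 − 16.3401) = 0.120 × 2.2071 = 0.2649 W/m².
Total ΔF = 2.0558 + 0.2649 = 2.3207 W/m².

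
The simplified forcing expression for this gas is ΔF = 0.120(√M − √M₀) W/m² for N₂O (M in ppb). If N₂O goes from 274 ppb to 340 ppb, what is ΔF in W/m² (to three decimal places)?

N₂O: 0.120 × (√340 − √274) = 0.120 × (18.4391 − 16.5529) = 0.120 × 1.8862 = 0.2263 W/m².

ΔF = 0.226 W/m²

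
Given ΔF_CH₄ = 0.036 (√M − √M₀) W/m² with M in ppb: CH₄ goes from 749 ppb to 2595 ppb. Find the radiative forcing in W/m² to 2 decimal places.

ΔF = 0.85 W/m²

CH₄: 0.036 × (√2595 − √749) = 0.036 × (50.9411 − 27.3679) = 0.036 × 23.5732 = 0.8486 W/m².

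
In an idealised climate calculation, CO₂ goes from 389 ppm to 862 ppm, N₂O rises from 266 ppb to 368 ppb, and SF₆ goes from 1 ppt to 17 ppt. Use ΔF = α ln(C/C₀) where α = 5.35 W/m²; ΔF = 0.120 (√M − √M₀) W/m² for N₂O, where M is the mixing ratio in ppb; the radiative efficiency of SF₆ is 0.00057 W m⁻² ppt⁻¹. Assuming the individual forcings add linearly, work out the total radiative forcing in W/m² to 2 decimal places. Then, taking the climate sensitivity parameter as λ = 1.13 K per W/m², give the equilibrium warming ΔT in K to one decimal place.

ΔF = 4.61 W/m²; ΔT = 5.2 K

CO₂: 5.35 × ln(862/389) = 5.35 × ln(2.21594) = 5.35 × 0.79568 = 4.2569 W/m².
N₂O: 0.120 × (√368 − √266) = 0.120 × (19.1833 − 16.3095) = 0.120 × 2.8738 = 0.3449 W/m².
SF₆: ΔF = 0.00057 × (17 − 1) = 0.00057 × 16 = 0.0091 W/m².
Total ΔF = 4.2569 + 0.3449 + 0.0091 = 4.6109 W/m².
ΔT = λ ΔF = 1.13 × 4.61 = 5.2093 K.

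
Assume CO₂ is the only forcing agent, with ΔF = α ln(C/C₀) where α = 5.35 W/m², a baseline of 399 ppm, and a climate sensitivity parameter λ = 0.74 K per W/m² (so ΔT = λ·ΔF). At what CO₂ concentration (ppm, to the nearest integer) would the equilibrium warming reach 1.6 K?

Required forcing: ΔF = ΔT/λ = 1.6/0.74 = 2.1622 W/m².
Then ln(C/399) = ΔF/5.35 = 2.1622/5.35 = 0.40415.
So C = 399 × e^0.40415 = 399 × 1.49803 = 597.71 ppm.

C ≈ 598 ppm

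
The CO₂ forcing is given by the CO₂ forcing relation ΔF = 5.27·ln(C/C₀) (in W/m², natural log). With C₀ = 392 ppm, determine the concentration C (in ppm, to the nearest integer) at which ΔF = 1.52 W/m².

Set 5.27 ln(C/392) = 1.52, so ln(C/392) = 1.52/5.27 = 0.28843.
Then C/392 = e^0.28843 = 1.33433, giving C = 392 × 1.33433 = 523.06 ppm.

C ≈ 523 ppm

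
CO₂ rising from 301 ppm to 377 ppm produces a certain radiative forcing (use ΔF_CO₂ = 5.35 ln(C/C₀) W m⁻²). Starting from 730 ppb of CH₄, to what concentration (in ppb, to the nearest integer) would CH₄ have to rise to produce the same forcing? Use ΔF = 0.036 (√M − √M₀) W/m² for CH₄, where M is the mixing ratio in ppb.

M ≈ 3657 ppb

CO₂ forcing: 5.35 × ln(377/301) = 5.35 × 0.225135 = 1.20447 W/m².
Set 0.036(√M − √730) = 1.20447: √M = 1.20447/0.036 + √730 = 33.4575 + 27.0185 = 60.4760.
M = (60.4760)² = 3657.35 ppb.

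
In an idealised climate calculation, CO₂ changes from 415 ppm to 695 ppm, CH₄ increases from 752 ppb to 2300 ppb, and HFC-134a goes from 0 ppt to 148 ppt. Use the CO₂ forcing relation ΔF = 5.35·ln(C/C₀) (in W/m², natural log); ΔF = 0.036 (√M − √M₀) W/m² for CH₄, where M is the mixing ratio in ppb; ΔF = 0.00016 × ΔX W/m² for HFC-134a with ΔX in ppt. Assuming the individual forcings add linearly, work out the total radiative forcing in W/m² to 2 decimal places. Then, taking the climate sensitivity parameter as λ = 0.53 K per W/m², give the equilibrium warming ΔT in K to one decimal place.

ΔF = 3.52 W/m²; ΔT = 1.9 K

CO₂: 5.35 × ln(695/415) = 5.35 × ln(1.67470) = 5.35 × 0.51563 = 2.7586 W/m².
CH₄: 0.036 × (√2300 − √752) = 0.036 × (47.9583 − 27.4226) = 0.036 × 20.5357 = 0.7393 W/m².
HFC-134a: ΔF = 0.00016 × (148 − 0) = 0.00016 × 148 = 0.0237 W/m².
Total ΔF = 2.7586 + 0.7393 + 0.0237 = 3.5216 W/m².
ΔT = λ ΔF = 0.53 × 3.52 = 1.8656 K.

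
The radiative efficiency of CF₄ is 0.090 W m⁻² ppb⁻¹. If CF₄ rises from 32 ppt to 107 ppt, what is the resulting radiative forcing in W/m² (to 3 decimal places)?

ΔF = 0.007 W/m²

CF₄: Δ = 107 − 32 = 75 ppt = 0.075 ppb; ΔF = 0.090 × 0.075 = 0.0068 W/m².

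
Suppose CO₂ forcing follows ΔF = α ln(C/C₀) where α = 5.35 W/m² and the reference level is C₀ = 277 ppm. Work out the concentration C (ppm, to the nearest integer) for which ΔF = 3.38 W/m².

Set 5.35 ln(C/277) = 3.38, so ln(C/277) = 3.38/5.35 = 0.63178.
Then C/277 = e^0.63178 = 1.88096, giving C = 277 × 1.88096 = 521.03 ppm.

C ≈ 521 ppm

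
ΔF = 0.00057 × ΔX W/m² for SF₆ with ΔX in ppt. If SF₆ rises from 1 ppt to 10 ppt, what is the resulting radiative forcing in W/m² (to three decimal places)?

ΔF = 0.005 W/m²

SF₆: ΔF = 0.00057 × (10 − 1) = 0.00057 × 9 = 0.0051 W/m².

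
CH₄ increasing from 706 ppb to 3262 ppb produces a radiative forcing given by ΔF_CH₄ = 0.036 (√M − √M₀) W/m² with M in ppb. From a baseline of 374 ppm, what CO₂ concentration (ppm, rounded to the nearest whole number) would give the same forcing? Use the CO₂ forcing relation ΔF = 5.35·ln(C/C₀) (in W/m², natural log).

CH₄ forcing: 0.036 × (√3262 − √706) = 0.036 × (57.1139 − 26.5707) = 0.036 × 30.5432 = 1.09956 W/m².
Set 5.35 ln(C/374) = 1.09956: ln(C/374) = 1.09956/5.35 = 0.20553, so C = 374 × e^0.20553 = 374 × 1.22818 = 459.34 ppm.

C ≈ 459 ppm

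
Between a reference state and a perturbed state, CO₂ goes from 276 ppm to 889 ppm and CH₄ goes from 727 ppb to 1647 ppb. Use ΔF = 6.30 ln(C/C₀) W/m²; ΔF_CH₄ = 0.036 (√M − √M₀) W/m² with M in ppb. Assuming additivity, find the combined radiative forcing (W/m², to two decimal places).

CO₂: 6.30 × ln(889/276) = 6.30 × ln(3.22101) = 6.30 × 1.16969 = 7.3690 W/m².
CH₄: 0.036 × (√1647 − √727) = 0.036 × (40.5832 − 26.9629) = 0.036 × 13.6203 = 0.4903 W/m².
Total ΔF = 7.3690 + 0.4903 = 7.8593 W/m².

ΔF = 7.86 W/m²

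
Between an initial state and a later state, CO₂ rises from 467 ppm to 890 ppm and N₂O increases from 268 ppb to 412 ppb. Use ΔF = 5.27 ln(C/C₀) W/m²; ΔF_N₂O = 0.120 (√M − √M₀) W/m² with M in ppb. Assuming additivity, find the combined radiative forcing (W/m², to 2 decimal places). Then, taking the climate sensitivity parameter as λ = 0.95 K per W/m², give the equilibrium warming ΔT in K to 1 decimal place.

CO₂: 5.27 × ln(890/467) = 5.27 × ln(1.90578) = 5.27 × 0.64489 = 3.3986 W/m².
N₂O: 0.120 × (√412 − √268) = 0.120 × (20.2978 − 16.3707) = 0.120 × 3.9271 = 0.4713 W/m².
Total ΔF = 3.3986 + 0.4713 = 3.8699 W/m².
ΔT = λ ΔF = 0.95 × 3.87 = 3.6765 K.

ΔF = 3.87 W/m²; ΔT = 3.7 K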